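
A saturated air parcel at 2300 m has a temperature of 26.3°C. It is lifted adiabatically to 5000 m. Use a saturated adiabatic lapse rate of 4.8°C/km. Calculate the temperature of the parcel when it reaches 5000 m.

13.34°C

2300–5000 m, saturated adiabatic: Δz = 2.7 km ⇒ ΔT = -12.96°C; T = 13.34°C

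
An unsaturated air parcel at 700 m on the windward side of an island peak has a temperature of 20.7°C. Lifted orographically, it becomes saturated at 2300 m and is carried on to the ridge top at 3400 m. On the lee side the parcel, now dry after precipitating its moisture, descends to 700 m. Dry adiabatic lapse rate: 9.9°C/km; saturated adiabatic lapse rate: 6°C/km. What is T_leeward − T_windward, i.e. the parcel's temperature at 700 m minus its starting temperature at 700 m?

From 700 m to 2300 m (dry): cools by 9.9 × 1.6 = 15.84°C, giving 4.86°C.
From 2300 m to 3400 m (saturated): cools by 6 × 1.1 = 6.6°C, giving -1.74°C.
From 3400 m to 700 m (dry descent): warms by 9.9 × 2.7 = 26.73°C, giving 24.99°C.
Net change vs windward start: 24.99 − 20.7 = +4.29°C

+4.29°C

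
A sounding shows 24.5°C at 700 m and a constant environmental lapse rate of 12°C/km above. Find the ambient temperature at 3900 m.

-13.9°C

700 → 3900 m (environmental, 12°C/km): ΔT = -12 × 3.2 = -38.4°C → T = -13.9°C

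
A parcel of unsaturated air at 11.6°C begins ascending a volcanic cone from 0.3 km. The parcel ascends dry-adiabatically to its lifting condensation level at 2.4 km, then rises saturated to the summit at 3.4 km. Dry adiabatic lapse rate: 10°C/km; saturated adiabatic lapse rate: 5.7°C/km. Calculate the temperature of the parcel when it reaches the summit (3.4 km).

From 300 m to 2400 m (dry): cools by 10 × 2.1 = 21°C, giving -9.4°C.
From 2400 m to 3400 m (saturated): cools by 5.7 × 1 = 5.7°C, giving -15.1°C.

-15.1°C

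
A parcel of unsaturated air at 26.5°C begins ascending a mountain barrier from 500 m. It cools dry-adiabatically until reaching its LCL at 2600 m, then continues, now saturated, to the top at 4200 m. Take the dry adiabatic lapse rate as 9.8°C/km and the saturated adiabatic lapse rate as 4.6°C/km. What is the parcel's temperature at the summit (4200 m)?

Dry to 2600 m: -9.8 × 2.1 km = -20.58°C, so T = 5.92°C.
Saturated to 4200 m: -4.6 × 1.6 km = -7.36°C, so T = -1.44°C.

-1.44°C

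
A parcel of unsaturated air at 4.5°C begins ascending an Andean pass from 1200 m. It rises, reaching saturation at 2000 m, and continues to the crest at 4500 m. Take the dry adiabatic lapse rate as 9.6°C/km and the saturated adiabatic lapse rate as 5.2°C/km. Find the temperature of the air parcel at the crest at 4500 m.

-16.18°C

Dry to 2000 m: -9.6 × 0.8 km = -7.68°C, so T = -3.18°C.
Saturated to 4500 m: -5.2 × 2.5 km = -13°C, so T = -16.18°C.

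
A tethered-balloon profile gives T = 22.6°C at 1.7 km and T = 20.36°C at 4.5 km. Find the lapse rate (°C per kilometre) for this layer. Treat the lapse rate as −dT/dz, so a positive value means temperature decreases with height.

0.8°C/km

Γ = −ΔT/Δz = (22.6 − 20.36) / (4500 − 1700) m
  = 2.24°C / 2.8 km = 0.8°C/km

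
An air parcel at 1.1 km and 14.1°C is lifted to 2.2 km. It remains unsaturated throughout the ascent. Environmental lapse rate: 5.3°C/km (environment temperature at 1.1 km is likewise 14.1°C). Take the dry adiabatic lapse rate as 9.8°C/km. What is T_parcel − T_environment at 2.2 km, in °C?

-4.95°C (parcel cooler than environment)

Parcel:
  1100–2200 m, dry: Δz = 1.1 km ⇒ ΔT = -10.78°C; T = 3.32°C
Environment:
  1100–2200 m, environment: Δz = 1.1 km ⇒ ΔT = -5.83°C; T = 8.27°C
T_parcel − T_env = 3.32 − 8.27 = -4.95°C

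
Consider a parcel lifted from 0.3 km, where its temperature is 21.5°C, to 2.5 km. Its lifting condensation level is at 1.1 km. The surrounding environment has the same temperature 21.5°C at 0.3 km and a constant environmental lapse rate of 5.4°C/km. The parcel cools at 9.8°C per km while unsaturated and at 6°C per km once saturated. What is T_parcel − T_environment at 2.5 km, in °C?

-4.36°C (parcel cooler than environment)

Parcel:
  300 → 1100 m (dry, 9.8°C/km): ΔT = -9.8 × 0.8 = -7.84°C → T = 13.66°C
  1100 → 2500 m (saturated, 6°C/km): ΔT = -6 × 1.4 = -8.4°C → T = 5.26°C
Environment:
  300 → 2500 m (environment, 5.4°C/km): ΔT = -5.4 × 2.2 = -11.88°C → T = 9.62°C
T_parcel − T_env = 5.26 − 9.62 = -4.36°C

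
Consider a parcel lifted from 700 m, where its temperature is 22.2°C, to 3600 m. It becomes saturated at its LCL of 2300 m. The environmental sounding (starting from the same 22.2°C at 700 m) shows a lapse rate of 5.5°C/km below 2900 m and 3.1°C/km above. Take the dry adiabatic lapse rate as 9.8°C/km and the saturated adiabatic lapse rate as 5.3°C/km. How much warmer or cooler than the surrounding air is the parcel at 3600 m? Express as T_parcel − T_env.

Parcel:
  700 → 2300 m (dry, 9.8°C/km): ΔT = -9.8 × 1.6 = -15.68°C → T = 6.52°C
  2300 → 3600 m (saturated, 5.3°C/km): ΔT = -5.3 × 1.3 = -6.89°C → T = -0.37°C
Environment:
  700 → 2900 m (environment, lower layer, 5.5°C/km): ΔT = -5.5 × 2.2 = -12.1°C → T = 10.1°C
  2900 → 3600 m (environment, upper layer, 3.1°C/km): ΔT = -3.1 × 0.7 = -2.17°C → T = 7.93°C
T_parcel − T_env = -0.37 − 7.93 = -8.3°C

-8.3°C (parcel cooler than environment)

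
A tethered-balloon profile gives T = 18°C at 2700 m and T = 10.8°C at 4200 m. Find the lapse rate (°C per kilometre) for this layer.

Γ = −ΔT/Δz = (18 − 10.8) / (4200 − 2700) m
  = 7.2°C / 1.5 km = 4.8°C/km

4.8°C/km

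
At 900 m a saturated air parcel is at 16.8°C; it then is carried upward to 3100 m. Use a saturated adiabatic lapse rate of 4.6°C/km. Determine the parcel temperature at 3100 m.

6.68°C

900 → 3100 m (saturated adiabatic, 4.6°C/km): ΔT = -4.6 × 2.2 = -10.12°C → T = 6.68°C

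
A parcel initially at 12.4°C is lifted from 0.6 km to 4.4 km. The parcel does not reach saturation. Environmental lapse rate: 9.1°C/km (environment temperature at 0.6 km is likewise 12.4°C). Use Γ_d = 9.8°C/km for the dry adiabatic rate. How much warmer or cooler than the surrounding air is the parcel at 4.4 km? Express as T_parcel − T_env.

-2.66°C (parcel cooler than environment)

Parcel:
  Dry to 4400 m: -9.8 × 3.8 km = -37.24°C, so T = -24.84°C.
Environment:
  Environment to 4400 m: -9.1 × 3.8 km = -34.58°C, so T = -22.18°C.
T_parcel − T_env = -24.84 − (-22.18) = -2.66°C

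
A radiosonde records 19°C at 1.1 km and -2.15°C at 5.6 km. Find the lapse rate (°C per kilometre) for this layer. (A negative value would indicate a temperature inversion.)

4.7°C/km

Γ = −ΔT/Δz = (19 − (-2.15)) / (5600 − 1100) m
  = 21.15°C / 4.5 km = 4.7°C/km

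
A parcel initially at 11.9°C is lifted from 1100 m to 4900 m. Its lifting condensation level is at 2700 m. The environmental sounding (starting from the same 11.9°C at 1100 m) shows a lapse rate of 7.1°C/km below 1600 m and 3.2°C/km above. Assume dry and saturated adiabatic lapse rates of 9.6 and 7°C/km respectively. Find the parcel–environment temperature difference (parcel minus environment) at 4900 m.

-16.65°C (parcel cooler than environment)

Parcel:
  From 1100 m to 2700 m (dry): cools by 9.6 × 1.6 = 15.36°C, giving -3.46°C.
  From 2700 m to 4900 m (saturated): cools by 7 × 2.2 = 15.4°C, giving -18.86°C.
Environment:
  From 1100 m to 1600 m (environment, lower layer): cools by 7.1 × 0.5 = 3.55°C, giving 8.35°C.
  From 1600 m to 4900 m (environment, upper layer): cools by 3.2 × 3.3 = 10.56°C, giving -2.21°C.
T_parcel − T_env = -18.86 − (-2.21) = -16.65°C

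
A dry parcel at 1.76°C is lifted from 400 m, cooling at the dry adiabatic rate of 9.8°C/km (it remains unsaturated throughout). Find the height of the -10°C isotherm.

1600 m

Height above start = (1.76 − (-10)) / 9.8 = 1.2 km
Altitude = 400 m + 1200 m = 1600 m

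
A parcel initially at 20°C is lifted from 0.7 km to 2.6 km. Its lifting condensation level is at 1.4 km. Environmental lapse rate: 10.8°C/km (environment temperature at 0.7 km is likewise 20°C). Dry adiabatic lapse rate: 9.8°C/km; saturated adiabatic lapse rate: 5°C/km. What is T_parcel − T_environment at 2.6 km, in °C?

Parcel:
  From 700 m to 1400 m (dry): cools by 9.8 × 0.7 = 6.86°C, giving 13.14°C.
  From 1400 m to 2600 m (saturated): cools by 5 × 1.2 = 6°C, giving 7.14°C.
Environment:
  From 700 m to 2600 m (environment): cools by 10.8 × 1.9 = 20.52°C, giving -0.52°C.
T_parcel − T_env = 7.14 − (-0.52) = +7.66°C

+7.66°C (parcel warmer than environment)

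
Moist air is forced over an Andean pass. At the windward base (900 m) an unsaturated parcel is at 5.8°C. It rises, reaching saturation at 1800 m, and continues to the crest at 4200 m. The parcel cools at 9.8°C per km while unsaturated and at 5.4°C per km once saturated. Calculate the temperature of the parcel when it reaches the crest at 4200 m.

900 → 1800 m (dry, 9.8°C/km): ΔT = -9.8 × 0.9 = -8.82°C → T = -3.02°C
1800 → 4200 m (saturated, 5.4°C/km): ΔT = -5.4 × 2.4 = -12.96°C → T = -15.98°C

-15.98°C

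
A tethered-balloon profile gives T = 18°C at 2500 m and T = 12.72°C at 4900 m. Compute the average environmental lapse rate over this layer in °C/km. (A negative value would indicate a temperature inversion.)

2.2°C/km

Γ = −ΔT/Δz = (18 − 12.72) / (4900 − 2500) m
  = 5.28°C / 2.4 km = 2.2°C/km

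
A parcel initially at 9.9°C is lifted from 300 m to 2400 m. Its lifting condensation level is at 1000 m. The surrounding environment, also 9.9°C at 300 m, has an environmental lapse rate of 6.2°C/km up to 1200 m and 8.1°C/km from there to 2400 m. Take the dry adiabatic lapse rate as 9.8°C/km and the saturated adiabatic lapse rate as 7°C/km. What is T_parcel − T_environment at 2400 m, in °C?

-1.36°C (parcel cooler than environment)

Parcel:
  Dry to 1000 m: -9.8 × 0.7 km = -6.86°C, so T = 3.04°C.
  Saturated to 2400 m: -7 × 1.4 km = -9.8°C, so T = -6.76°C.
Environment:
  Environment, lower layer to 1200 m: -6.2 × 0.9 km = -5.58°C, so T = 4.32°C.
  Environment, upper layer to 2400 m: -8.1 × 1.2 km = -9.72°C, so T = -5.4°C.
T_parcel − T_env = -6.76 − (-5.4) = -1.36°C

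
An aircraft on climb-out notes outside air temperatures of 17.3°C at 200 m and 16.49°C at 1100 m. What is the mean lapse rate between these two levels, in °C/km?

0.9°C/km

Γ = −ΔT/Δz = (17.3 − 16.49) / (1100 − 200) m
  = 0.81°C / 0.9 km = 0.9°C/km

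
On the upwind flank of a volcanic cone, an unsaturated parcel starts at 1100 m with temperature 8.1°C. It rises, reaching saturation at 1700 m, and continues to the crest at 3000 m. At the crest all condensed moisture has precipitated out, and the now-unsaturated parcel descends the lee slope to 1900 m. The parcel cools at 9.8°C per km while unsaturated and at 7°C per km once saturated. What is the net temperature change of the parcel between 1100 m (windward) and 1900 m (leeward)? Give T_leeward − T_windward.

1100 → 1700 m (dry, 9.8°C/km): ΔT = -9.8 × 0.6 = -5.88°C → T = 2.22°C
1700 → 3000 m (saturated, 7°C/km): ΔT = -7 × 1.3 = -9.1°C → T = -6.88°C
3000 → 1900 m (dry descent, 9.8°C/km): ΔT = +9.8 × 1.1 = +10.78°C → T = 3.9°C
Net change vs windward start: 3.9 − 8.1 = -4.2°C

-4.2°C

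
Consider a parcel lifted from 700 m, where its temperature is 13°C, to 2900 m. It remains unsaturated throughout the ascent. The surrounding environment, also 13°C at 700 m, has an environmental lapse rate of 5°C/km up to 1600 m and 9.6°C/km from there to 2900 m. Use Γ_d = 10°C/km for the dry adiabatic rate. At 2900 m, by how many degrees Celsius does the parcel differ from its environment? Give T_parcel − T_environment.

-5.02°C (parcel cooler than environment)

Parcel:
  From 700 m to 2900 m (dry): cools by 10 × 2.2 = 22°C, giving -9°C.
Environment:
  From 700 m to 1600 m (environment, lower layer): cools by 5 × 0.9 = 4.5°C, giving 8.5°C.
  From 1600 m to 2900 m (environment, upper layer): cools by 9.6 × 1.3 = 12.48°C, giving -3.98°C.
T_parcel − T_env = -9 − (-3.98) = -5.02°C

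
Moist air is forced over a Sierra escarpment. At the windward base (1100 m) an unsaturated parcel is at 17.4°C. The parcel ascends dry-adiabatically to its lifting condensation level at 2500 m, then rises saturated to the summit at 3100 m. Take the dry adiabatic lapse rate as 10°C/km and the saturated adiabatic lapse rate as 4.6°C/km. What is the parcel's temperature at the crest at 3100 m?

0.64°C

Dry to 2500 m: -10 × 1.4 km = -14°C, so T = 3.4°C.
Saturated to 3100 m: -4.6 × 0.6 km = -2.76°C, so T = 0.64°C.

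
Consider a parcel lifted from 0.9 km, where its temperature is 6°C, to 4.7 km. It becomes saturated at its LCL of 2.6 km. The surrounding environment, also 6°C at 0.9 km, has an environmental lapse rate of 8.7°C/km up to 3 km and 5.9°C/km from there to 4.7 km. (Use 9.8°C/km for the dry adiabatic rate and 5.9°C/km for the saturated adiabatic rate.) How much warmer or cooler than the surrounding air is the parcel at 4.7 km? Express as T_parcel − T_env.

Parcel:
  900 → 2600 m (dry, 9.8°C/km): ΔT = -9.8 × 1.7 = -16.66°C → T = -10.66°C
  2600 → 4700 m (saturated, 5.9°C/km): ΔT = -5.9 × 2.1 = -12.39°C → T = -23.05°C
Environment:
  900 → 3000 m (environment, lower layer, 8.7°C/km): ΔT = -8.7 × 2.1 = -18.27°C → T = -12.27°C
  3000 → 4700 m (environment, upper layer, 5.9°C/km): ΔT = -5.9 × 1.7 = -10.03°C → T = -22.3°C
T_parcel − T_env = -23.05 − (-22.3) = -0.75°C

-0.75°C (parcel cooler than environment)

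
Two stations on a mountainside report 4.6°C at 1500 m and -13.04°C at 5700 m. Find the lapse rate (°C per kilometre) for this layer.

4.2°C/km

Γ = −ΔT/Δz = (4.6 − (-13.04)) / (5700 − 1500) m
  = 17.64°C / 4.2 km = 4.2°C/km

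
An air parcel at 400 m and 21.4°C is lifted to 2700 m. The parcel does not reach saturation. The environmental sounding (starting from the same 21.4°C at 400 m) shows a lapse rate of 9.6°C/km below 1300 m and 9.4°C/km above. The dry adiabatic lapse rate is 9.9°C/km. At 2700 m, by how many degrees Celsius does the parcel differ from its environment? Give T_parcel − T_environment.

Parcel:
  400–2700 m, dry: Δz = 2.3 km ⇒ ΔT = -22.77°C; T = -1.37°C
Environment:
  400–1300 m, environment, lower layer: Δz = 0.9 km ⇒ ΔT = -8.64°C; T = 12.76°C
  1300–2700 m, environment, upper layer: Δz = 1.4 km ⇒ ΔT = -13.16°C; T = -0.4°C
T_parcel − T_env = -1.37 − (-0.4) = -0.97°C

-0.97°C (parcel cooler than environment)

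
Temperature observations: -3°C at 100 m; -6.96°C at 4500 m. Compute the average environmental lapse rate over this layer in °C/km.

0.9°C/km

Γ = −ΔT/Δz = (-3 − (-6.96)) / (4500 − 100) m
  = 3.96°C / 4.4 km = 0.9°C/km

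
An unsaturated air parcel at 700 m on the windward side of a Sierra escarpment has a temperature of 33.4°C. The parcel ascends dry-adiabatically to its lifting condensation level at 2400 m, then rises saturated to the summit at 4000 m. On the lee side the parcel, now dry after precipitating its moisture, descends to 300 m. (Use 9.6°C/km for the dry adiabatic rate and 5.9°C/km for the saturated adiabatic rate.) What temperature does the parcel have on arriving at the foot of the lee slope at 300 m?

43.16°C

700–2400 m, dry: Δz = 1.7 km ⇒ ΔT = -16.32°C; T = 17.08°C
2400–4000 m, saturated: Δz = 1.6 km ⇒ ΔT = -9.44°C; T = 7.64°C
4000–300 m, dry descent: Δz = 3.7 km ⇒ ΔT = +35.52°C; T = 43.16°C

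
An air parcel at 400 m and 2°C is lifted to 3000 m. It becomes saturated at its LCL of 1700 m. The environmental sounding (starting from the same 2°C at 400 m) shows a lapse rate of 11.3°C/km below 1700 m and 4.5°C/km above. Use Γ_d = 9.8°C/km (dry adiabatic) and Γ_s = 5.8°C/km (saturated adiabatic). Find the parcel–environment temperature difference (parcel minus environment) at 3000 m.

Parcel:
  Dry to 1700 m: -9.8 × 1.3 km = -12.74°C, so T = -10.74°C.
  Saturated to 3000 m: -5.8 × 1.3 km = -7.54°C, so T = -18.28°C.
Environment:
  Environment, lower layer to 1700 m: -11.3 × 1.3 km = -14.69°C, so T = -12.69°C.
  Environment, upper layer to 3000 m: -4.5 × 1.3 km = -5.85°C, so T = -18.54°C.
T_parcel − T_env = -18.28 − (-18.54) = +0.26°C

+0.26°C (parcel warmer than environment)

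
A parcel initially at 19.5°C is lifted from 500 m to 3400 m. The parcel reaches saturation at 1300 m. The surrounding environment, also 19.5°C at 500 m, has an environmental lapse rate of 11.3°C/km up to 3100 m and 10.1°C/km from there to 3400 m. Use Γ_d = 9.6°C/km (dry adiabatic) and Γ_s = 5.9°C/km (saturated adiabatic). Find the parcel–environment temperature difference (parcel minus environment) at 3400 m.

Parcel:
  From 500 m to 1300 m (dry): cools by 9.6 × 0.8 = 7.68°C, giving 11.82°C.
  From 1300 m to 3400 m (saturated): cools by 5.9 × 2.1 = 12.39°C, giving -0.57°C.
Environment:
  From 500 m to 3100 m (environment, lower layer): cools by 11.3 × 2.6 = 29.38°C, giving -9.88°C.
  From 3100 m to 3400 m (environment, upper layer): cools by 10.1 × 0.3 = 3.03°C, giving -12.91°C.
T_parcel − T_env = -0.57 − (-12.91) = +12.34°C

+12.34°C (parcel warmer than environment)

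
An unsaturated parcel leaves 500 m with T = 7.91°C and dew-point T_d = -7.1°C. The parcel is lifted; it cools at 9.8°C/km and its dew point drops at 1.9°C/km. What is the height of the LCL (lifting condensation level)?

T and T_d converge at 9.8 − 1.9 = 7.9°C per km
Height above start = (7.91 − (-7.1)) / 7.9 = 1.9 km
LCL altitude = 500 m + 1900 m = 2400 m

2400 m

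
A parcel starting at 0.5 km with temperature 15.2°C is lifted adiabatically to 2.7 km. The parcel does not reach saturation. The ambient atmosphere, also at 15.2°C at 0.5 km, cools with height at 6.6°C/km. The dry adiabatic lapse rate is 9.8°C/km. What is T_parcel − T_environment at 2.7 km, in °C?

-7.04°C (parcel cooler than environment)

Parcel:
  Dry to 2700 m: -9.8 × 2.2 km = -21.56°C, so T = -6.36°C.
Environment:
  Environment to 2700 m: -6.6 × 2.2 km = -14.52°C, so T = 0.68°C.
T_parcel − T_env = -6.36 − 0.68 = -7.04°C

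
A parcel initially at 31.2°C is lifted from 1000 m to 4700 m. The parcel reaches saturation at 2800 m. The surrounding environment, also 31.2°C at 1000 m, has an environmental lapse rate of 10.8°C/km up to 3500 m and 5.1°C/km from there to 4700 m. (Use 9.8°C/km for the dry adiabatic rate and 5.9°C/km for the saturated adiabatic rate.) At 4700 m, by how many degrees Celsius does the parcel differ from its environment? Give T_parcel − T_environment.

+4.27°C (parcel warmer than environment)

Parcel:
  From 1000 m to 2800 m (dry): cools by 9.8 × 1.8 = 17.64°C, giving 13.56°C.
  From 2800 m to 4700 m (saturated): cools by 5.9 × 1.9 = 11.21°C, giving 2.35°C.
Environment:
  From 1000 m to 3500 m (environment, lower layer): cools by 10.8 × 2.5 = 27°C, giving 4.2°C.
  From 3500 m to 4700 m (environment, upper layer): cools by 5.1 × 1.2 = 6.12°C, giving -1.92°C.
T_parcel − T_env = 2.35 − (-1.92) = +4.27°C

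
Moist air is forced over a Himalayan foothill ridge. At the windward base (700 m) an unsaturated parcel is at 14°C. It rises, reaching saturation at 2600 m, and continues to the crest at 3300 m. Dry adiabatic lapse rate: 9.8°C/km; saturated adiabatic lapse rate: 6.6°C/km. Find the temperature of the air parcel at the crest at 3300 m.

Dry to 2600 m: -9.8 × 1.9 km = -18.62°C, so T = -4.62°C.
Saturated to 3300 m: -6.6 × 0.7 km = -4.62°C, so T = -9.24°C.

-9.24°C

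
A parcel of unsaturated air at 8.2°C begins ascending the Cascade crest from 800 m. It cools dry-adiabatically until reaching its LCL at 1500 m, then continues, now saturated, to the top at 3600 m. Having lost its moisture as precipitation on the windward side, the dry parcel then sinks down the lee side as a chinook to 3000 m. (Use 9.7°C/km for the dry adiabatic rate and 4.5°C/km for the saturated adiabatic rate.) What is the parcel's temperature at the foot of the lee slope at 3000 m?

-2.22°C

800–1500 m, dry: Δz = 0.7 km ⇒ ΔT = -6.79°C; T = 1.41°C
1500–3600 m, saturated: Δz = 2.1 km ⇒ ΔT = -9.45°C; T = -8.04°C
3600–3000 m, dry descent: Δz = 0.6 km ⇒ ΔT = +5.82°C; T = -2.22°C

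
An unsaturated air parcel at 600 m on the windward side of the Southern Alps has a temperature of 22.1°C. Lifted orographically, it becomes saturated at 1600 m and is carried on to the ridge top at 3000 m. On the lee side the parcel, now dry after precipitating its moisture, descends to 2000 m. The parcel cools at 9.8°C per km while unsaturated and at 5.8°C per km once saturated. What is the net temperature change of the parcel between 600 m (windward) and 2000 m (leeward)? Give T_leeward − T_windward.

600–1600 m, dry: Δz = 1 km ⇒ ΔT = -9.8°C; T = 12.3°C
1600–3000 m, saturated: Δz = 1.4 km ⇒ ΔT = -8.12°C; T = 4.18°C
3000–2000 m, dry descent: Δz = 1 km ⇒ ΔT = +9.8°C; T = 13.98°C
Net change vs windward start: 13.98 − 22.1 = -8.12°C

-8.12°C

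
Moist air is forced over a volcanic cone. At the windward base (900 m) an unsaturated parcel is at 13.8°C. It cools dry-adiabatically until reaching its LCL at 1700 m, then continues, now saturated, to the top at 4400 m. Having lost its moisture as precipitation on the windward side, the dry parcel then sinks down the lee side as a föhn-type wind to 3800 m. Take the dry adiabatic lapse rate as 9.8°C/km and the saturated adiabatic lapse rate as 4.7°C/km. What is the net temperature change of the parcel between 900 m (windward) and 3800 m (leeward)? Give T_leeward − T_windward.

-14.65°C

900–1700 m, dry: Δz = 0.8 km ⇒ ΔT = -7.84°C; T = 5.96°C
1700–4400 m, saturated: Δz = 2.7 km ⇒ ΔT = -12.69°C; T = -6.73°C
4400–3800 m, dry descent: Δz = 0.6 km ⇒ ΔT = +5.88°C; T = -0.85°C
Net change vs windward start: -0.85 − 13.8 = -14.65°C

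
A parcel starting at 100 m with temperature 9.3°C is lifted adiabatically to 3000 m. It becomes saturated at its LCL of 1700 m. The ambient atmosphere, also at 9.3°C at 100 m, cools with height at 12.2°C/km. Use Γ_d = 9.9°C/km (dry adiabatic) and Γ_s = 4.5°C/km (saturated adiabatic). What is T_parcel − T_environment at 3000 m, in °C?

Parcel:
  From 100 m to 1700 m (dry): cools by 9.9 × 1.6 = 15.84°C, giving -6.54°C.
  From 1700 m to 3000 m (saturated): cools by 4.5 × 1.3 = 5.85°C, giving -12.39°C.
Environment:
  From 100 m to 3000 m (environment): cools by 12.2 × 2.9 = 35.38°C, giving -26.08°C.
T_parcel − T_env = -12.39 − (-26.08) = +13.69°C

+13.69°C (parcel warmer than environment)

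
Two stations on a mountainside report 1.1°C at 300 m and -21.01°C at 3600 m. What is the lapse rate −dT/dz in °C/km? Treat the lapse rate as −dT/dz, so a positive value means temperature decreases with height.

6.7°C/km

Γ = −ΔT/Δz = (1.1 − (-21.01)) / (3600 − 300) m
  = 22.11°C / 3.3 km = 6.7°C/km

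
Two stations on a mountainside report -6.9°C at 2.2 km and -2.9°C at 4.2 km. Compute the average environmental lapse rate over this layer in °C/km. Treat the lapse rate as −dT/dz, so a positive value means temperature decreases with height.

-2°C/km

Γ = −ΔT/Δz = (-6.9 − (-2.9)) / (4200 − 2200) m
  = -4°C / 2 km = -2°C/km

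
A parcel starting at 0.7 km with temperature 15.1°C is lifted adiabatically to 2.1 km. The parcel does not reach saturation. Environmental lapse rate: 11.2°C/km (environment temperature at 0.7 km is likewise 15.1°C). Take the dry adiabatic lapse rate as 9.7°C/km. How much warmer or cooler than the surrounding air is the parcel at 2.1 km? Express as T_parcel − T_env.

Parcel:
  700 → 2100 m (dry, 9.7°C/km): ΔT = -9.7 × 1.4 = -13.58°C → T = 1.52°C
Environment:
  700 → 2100 m (environment, 11.2°C/km): ΔT = -11.2 × 1.4 = -15.68°C → T = -0.58°C
T_parcel − T_env = 1.52 − (-0.58) = +2.1°C

+2.1°C (parcel warmer than environment)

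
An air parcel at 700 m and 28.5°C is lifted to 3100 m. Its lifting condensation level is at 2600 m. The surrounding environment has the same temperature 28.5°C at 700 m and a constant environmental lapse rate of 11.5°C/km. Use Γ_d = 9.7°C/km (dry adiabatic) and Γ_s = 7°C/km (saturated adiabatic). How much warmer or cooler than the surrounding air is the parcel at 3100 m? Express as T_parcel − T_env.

Parcel:
  From 700 m to 2600 m (dry): cools by 9.7 × 1.9 = 18.43°C, giving 10.07°C.
  From 2600 m to 3100 m (saturated): cools by 7 × 0.5 = 3.5°C, giving 6.57°C.
Environment:
  From 700 m to 3100 m (environment): cools by 11.5 × 2.4 = 27.6°C, giving 0.9°C.
T_parcel − T_env = 6.57 − 0.9 = +5.67°C

+5.67°C (parcel warmer than environment)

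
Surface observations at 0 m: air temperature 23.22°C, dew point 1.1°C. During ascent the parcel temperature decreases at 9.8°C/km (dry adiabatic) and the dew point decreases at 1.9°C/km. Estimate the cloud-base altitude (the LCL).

T and T_d converge at 9.8 − 1.9 = 7.9°C per km
Height above start = (23.22 − 1.1) / 7.9 = 2.8 km
LCL altitude = 0 m + 2800 m = 2800 m

2800 m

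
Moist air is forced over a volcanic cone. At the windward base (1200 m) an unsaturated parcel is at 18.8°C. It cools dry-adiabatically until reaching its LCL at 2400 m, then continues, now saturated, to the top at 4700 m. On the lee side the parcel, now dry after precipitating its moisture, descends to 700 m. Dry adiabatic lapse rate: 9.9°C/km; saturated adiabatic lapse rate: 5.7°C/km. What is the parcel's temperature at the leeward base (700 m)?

33.41°C

Dry to 2400 m: -9.9 × 1.2 km = -11.88°C, so T = 6.92°C.
Saturated to 4700 m: -5.7 × 2.3 km = -13.11°C, so T = -6.19°C.
Dry descent to 700 m: +9.9 × 4 km = +39.6°C, so T = 33.41°C.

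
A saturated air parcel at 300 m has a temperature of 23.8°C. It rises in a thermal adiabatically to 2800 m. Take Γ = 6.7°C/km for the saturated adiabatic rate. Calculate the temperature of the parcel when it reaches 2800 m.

7.05°C

300–2800 m, saturated adiabatic: Δz = 2.5 km ⇒ ΔT = -16.75°C; T = 7.05°C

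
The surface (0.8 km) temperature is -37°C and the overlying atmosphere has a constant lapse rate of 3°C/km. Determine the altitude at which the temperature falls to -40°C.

Height above start = (-37 − (-40)) / 3 = 1 km
Altitude = 800 m + 1000 m = 1800 m

1.8 km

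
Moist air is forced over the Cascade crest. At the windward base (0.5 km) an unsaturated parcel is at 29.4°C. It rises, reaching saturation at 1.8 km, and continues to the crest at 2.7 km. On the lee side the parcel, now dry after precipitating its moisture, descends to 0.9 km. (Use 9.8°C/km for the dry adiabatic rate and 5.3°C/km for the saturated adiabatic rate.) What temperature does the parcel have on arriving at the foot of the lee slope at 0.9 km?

Dry to 1800 m: -9.8 × 1.3 km = -12.74°C, so T = 16.66°C.
Saturated to 2700 m: -5.3 × 0.9 km = -4.77°C, so T = 11.89°C.
Dry descent to 900 m: +9.8 × 1.8 km = +17.64°C, so T = 29.53°C.

29.53°C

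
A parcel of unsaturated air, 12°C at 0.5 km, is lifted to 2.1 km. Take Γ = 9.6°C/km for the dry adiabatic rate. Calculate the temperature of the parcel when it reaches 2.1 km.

-3.36°C

500 → 2100 m (dry adiabatic, 9.6°C/km): ΔT = -9.6 × 1.6 = -15.36°C → T = -3.36°C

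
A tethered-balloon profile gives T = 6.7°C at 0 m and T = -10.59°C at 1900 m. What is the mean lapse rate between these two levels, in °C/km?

9.1°C/km

Γ = −ΔT/Δz = (6.7 − (-10.59)) / (1900 − 0) m
  = 17.29°C / 1.9 km = 9.1°C/km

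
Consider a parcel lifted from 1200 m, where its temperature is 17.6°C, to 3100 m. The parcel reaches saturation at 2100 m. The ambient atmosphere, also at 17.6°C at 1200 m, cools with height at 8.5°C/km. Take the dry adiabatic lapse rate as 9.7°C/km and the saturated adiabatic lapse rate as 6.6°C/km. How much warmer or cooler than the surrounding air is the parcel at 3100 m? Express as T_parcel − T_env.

Parcel:
  From 1200 m to 2100 m (dry): cools by 9.7 × 0.9 = 8.73°C, giving 8.87°C.
  From 2100 m to 3100 m (saturated): cools by 6.6 × 1 = 6.6°C, giving 2.27°C.
Environment:
  From 1200 m to 3100 m (environment): cools by 8.5 × 1.9 = 16.15°C, giving 1.45°C.
T_parcel − T_env = 2.27 − 1.45 = +0.82°C

+0.82°C (parcel warmer than environment)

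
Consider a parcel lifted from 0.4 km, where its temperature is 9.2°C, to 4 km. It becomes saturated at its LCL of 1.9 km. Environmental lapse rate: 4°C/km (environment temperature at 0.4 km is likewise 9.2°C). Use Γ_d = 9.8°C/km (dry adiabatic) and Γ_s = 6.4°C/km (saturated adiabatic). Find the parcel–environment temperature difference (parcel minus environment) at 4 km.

Parcel:
  Dry to 1900 m: -9.8 × 1.5 km = -14.7°C, so T = -5.5°C.
  Saturated to 4000 m: -6.4 × 2.1 km = -13.44°C, so T = -18.94°C.
Environment:
  Environment to 4000 m: -4 × 3.6 km = -14.4°C, so T = -5.2°C.
T_parcel − T_env = -18.94 − (-5.2) = -13.74°C

-13.74°C (parcel cooler than environment)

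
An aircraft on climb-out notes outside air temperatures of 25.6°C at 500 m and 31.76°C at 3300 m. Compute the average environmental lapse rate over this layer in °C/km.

Γ = −ΔT/Δz = (25.6 − 31.76) / (3300 − 500) m
  = -6.16°C / 2.8 km = -2.2°C/km

-2.2°C/km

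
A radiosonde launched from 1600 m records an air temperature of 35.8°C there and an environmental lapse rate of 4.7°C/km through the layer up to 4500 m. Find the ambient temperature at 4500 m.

1600 → 4500 m (environmental, 4.7°C/km): ΔT = -4.7 × 2.9 = -13.63°C → T = 22.17°C

22.17°C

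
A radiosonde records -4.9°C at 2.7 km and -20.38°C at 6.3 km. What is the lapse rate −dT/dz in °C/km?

4.3°C/km

Γ = −ΔT/Δz = (-4.9 − (-20.38)) / (6300 − 2700) m
  = 15.48°C / 3.6 km = 4.3°C/km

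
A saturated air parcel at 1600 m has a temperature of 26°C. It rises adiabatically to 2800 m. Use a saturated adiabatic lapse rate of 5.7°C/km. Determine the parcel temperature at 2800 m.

19.16°C

1600 → 2800 m (saturated adiabatic, 5.7°C/km): ΔT = -5.7 × 1.2 = -6.84°C → T = 19.16°C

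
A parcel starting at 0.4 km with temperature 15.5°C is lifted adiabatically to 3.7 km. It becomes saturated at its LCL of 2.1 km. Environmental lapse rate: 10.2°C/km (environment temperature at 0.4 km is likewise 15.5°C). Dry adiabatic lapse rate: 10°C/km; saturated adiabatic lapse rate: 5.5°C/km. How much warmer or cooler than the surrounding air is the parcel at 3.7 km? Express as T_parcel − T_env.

Parcel:
  400–2100 m, dry: Δz = 1.7 km ⇒ ΔT = -17°C; T = -1.5°C
  2100–3700 m, saturated: Δz = 1.6 km ⇒ ΔT = -8.8°C; T = -10.3°C
Environment:
  400–3700 m, environment: Δz = 3.3 km ⇒ ΔT = -33.66°C; T = -18.16°C
T_parcel − T_env = -10.3 − (-18.16) = +7.86°C

+7.86°C (parcel warmer than environment)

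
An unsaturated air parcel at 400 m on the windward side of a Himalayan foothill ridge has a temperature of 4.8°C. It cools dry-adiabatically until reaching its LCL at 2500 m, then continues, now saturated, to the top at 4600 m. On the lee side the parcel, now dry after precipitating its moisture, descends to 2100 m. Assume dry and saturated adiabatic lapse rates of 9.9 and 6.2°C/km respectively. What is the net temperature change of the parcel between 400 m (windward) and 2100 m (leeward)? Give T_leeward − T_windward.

-9.06°C

From 400 m to 2500 m (dry): cools by 9.9 × 2.1 = 20.79°C, giving -15.99°C.
From 2500 m to 4600 m (saturated): cools by 6.2 × 2.1 = 13.02°C, giving -29.01°C.
From 4600 m to 2100 m (dry descent): warms by 9.9 × 2.5 = 24.75°C, giving -4.26°C.
Net change vs windward start: -4.26 − 4.8 = -9.06°C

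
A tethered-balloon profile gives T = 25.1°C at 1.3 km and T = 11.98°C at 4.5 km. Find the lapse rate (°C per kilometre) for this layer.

Γ = −ΔT/Δz = (25.1 − 11.98) / (4500 − 1300) m
  = 13.12°C / 3.2 km = 4.1°C/km

4.1°C/km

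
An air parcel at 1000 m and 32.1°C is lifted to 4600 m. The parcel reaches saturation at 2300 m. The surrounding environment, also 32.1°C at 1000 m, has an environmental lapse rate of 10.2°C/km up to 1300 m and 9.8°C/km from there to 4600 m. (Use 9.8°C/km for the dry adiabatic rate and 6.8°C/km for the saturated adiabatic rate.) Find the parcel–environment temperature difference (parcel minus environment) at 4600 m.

Parcel:
  1000 → 2300 m (dry, 9.8°C/km): ΔT = -9.8 × 1.3 = -12.74°C → T = 19.36°C
  2300 → 4600 m (saturated, 6.8°C/km): ΔT = -6.8 × 2.3 = -15.64°C → T = 3.72°C
Environment:
  1000 → 1300 m (environment, lower layer, 10.2°C/km): ΔT = -10.2 × 0.3 = -3.06°C → T = 29.04°C
  1300 → 4600 m (environment, upper layer, 9.8°C/km): ΔT = -9.8 × 3.3 = -32.34°C → T = -3.3°C
T_parcel − T_env = 3.72 − (-3.3) = +7.02°C

+7.02°C (parcel warmer than environment)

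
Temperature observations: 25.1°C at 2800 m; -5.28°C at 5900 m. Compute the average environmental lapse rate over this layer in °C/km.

9.8°C/km

Γ = −ΔT/Δz = (25.1 − (-5.28)) / (5900 − 2800) m
  = 30.38°C / 3.1 km = 9.8°C/km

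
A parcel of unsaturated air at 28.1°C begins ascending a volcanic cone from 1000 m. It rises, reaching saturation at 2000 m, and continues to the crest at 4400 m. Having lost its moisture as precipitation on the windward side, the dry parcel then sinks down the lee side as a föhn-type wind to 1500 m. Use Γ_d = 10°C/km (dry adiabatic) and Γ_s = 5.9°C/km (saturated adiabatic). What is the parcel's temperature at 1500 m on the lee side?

32.94°C

1000–2000 m, dry: Δz = 1 km ⇒ ΔT = -10°C; T = 18.1°C
2000–4400 m, saturated: Δz = 2.4 km ⇒ ΔT = -14.16°C; T = 3.94°C
4400–1500 m, dry descent: Δz = 2.9 km ⇒ ΔT = +29°C; T = 32.94°C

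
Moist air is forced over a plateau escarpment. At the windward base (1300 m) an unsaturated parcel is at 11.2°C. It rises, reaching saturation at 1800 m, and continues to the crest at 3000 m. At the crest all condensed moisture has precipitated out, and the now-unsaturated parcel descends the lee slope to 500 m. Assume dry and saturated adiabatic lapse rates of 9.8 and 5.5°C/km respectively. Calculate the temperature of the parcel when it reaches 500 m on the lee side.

24.2°C

Dry to 1800 m: -9.8 × 0.5 km = -4.9°C, so T = 6.3°C.
Saturated to 3000 m: -5.5 × 1.2 km = -6.6°C, so T = -0.3°C.
Dry descent to 500 m: +9.8 × 2.5 km = +24.5°C, so T = 24.2°C.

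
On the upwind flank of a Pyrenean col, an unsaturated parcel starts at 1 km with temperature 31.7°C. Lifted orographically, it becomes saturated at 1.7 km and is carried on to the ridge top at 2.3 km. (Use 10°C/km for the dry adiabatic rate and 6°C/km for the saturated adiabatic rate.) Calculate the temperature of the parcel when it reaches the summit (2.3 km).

21.1°C

Dry to 1700 m: -10 × 0.7 km = -7°C, so T = 24.7°C.
Saturated to 2300 m: -6 × 0.6 km = -3.6°C, so T = 21.1°C.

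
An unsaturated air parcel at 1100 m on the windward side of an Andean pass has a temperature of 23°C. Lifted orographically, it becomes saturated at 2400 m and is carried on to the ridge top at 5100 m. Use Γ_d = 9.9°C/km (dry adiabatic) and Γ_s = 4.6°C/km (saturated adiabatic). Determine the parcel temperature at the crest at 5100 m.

-2.29°C

1100–2400 m, dry: Δz = 1.3 km ⇒ ΔT = -12.87°C; T = 10.13°C
2400–5100 m, saturated: Δz = 2.7 km ⇒ ΔT = -12.42°C; T = -2.29°C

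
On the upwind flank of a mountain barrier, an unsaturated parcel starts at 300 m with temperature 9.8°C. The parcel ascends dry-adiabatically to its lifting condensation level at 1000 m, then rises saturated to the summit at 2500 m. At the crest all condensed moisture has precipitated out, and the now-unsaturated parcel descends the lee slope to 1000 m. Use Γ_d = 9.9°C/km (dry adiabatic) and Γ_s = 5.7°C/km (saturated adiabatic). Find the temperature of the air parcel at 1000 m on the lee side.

Dry to 1000 m: -9.9 × 0.7 km = -6.93°C, so T = 2.87°C.
Saturated to 2500 m: -5.7 × 1.5 km = -8.55°C, so T = -5.68°C.
Dry descent to 1000 m: +9.9 × 1.5 km = +14.85°C, so T = 9.17°C.

9.17°C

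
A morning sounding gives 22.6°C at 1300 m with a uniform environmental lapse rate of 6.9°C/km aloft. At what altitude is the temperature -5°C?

5300 m

Height above start = (22.6 − (-5)) / 6.9 = 4 km
Altitude = 1300 m + 4000 m = 5300 m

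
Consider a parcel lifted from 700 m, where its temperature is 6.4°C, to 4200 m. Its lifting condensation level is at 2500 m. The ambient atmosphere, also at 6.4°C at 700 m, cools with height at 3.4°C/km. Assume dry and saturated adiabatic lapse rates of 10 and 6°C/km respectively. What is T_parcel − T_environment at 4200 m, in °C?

Parcel:
  From 700 m to 2500 m (dry): cools by 10 × 1.8 = 18°C, giving -11.6°C.
  From 2500 m to 4200 m (saturated): cools by 6 × 1.7 = 10.2°C, giving -21.8°C.
Environment:
  From 700 m to 4200 m (environment): cools by 3.4 × 3.5 = 11.9°C, giving -5.5°C.
T_parcel − T_env = -21.8 − (-5.5) = -16.3°C

-16.3°C (parcel cooler than environment)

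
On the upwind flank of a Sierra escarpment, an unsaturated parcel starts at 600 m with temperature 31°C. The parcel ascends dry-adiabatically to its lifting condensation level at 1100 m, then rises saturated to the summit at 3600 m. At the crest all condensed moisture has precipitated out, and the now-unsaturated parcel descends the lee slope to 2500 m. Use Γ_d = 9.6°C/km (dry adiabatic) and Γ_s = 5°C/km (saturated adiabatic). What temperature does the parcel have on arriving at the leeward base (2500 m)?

24.26°C

600–1100 m, dry: Δz = 0.5 km ⇒ ΔT = -4.8°C; T = 26.2°C
1100–3600 m, saturated: Δz = 2.5 km ⇒ ΔT = -12.5°C; T = 13.7°C
3600–2500 m, dry descent: Δz = 1.1 km ⇒ ΔT = +10.56°C; T = 24.26°C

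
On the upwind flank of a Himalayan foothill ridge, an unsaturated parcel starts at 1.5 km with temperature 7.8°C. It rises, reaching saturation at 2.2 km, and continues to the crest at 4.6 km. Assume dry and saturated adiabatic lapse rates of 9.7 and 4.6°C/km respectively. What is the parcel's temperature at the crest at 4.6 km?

-10.03°C

1500 → 2200 m (dry, 9.7°C/km): ΔT = -9.7 × 0.7 = -6.79°C → T = 1.01°C
2200 → 4600 m (saturated, 4.6°C/km): ΔT = -4.6 × 2.4 = -11.04°C → T = -10.03°C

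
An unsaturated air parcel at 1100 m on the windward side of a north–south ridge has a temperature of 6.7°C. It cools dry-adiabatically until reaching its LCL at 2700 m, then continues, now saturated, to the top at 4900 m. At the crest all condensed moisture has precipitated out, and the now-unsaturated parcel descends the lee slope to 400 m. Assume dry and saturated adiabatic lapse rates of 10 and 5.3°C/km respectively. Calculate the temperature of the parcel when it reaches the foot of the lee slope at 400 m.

24.04°C

Dry to 2700 m: -10 × 1.6 km = -16°C, so T = -9.3°C.
Saturated to 4900 m: -5.3 × 2.2 km = -11.66°C, so T = -20.96°C.
Dry descent to 400 m: +10 × 4.5 km = +45°C, so T = 24.04°C.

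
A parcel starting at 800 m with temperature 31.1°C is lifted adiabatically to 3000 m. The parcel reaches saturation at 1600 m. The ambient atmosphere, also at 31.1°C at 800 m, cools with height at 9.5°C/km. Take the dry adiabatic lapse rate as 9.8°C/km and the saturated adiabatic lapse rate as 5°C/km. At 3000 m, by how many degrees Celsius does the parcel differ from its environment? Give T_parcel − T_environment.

Parcel:
  800 → 1600 m (dry, 9.8°C/km): ΔT = -9.8 × 0.8 = -7.84°C → T = 23.26°C
  1600 → 3000 m (saturated, 5°C/km): ΔT = -5 × 1.4 = -7°C → T = 16.26°C
Environment:
  800 → 3000 m (environment, 9.5°C/km): ΔT = -9.5 × 2.2 = -20.9°C → T = 10.2°C
T_parcel − T_env = 16.26 − 10.2 = +6.06°C

+6.06°C (parcel warmer than environment)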